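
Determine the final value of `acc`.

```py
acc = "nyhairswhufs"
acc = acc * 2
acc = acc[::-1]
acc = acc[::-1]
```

repeat ×2 → 'nyhairswhufsnyhairswhufs'
reverse → 'sfuhwsriahynsfuhwsriahyn'
reverse → 'nyhairswhufsnyhairswhufs'

'nyhairswhufsnyhairswhufs'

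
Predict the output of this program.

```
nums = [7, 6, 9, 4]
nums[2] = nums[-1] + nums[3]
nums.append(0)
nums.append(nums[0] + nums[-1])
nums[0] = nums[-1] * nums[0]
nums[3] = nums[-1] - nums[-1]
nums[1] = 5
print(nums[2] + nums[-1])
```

15

nums[2] = nums[-1]+nums[3] = 4+4 = 8 → [7, 6, 8, 4]
append 0 → [7, 6, 8, 4, 0]
append nums[0]+nums[-1] = 7+0 = 7 → [7, 6, 8, 4, 0, 7]
nums[0] = nums[-1]*nums[0] = 7*7 = 49 → [49, 6, 8, 4, 0, 7]
nums[3] = nums[-1]-nums[-1] = 7-7 = 0 → [49, 6, 8, 0, 0, 7]
nums[1] = 5 → [49, 5, 8, 0, 0, 7]
nums[2]+nums[-1] = 8+7 = 15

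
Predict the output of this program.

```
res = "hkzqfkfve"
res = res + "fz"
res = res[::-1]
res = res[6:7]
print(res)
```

+ 'fz' → 'hkzqfkfvefz'
reverse → 'zfevfkfqzkh'
slice [6:7] → 'f'

f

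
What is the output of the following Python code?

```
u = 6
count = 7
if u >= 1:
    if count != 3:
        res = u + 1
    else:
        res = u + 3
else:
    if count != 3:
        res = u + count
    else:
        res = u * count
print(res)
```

7

u=6, count=7
u >= 1 is True; count != 3 is True
→ res = u + 1 = 7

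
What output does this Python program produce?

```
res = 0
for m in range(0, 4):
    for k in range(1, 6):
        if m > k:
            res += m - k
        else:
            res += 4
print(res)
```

72

m=0,k=1: not 0>1, res = 0+4 = 4
m=0,k=2: not 0>2, res = 4+4 = 8
m=0,k=3: not 0>3, res = 8+4 = 12
m=0,k=4: not 0>4, res = 12+4 = 16
m=0,k=5: not 0>5, res = 16+4 = 20
m=1,k=1: not 1>1, res = 20+4 = 24
m=1,k=2: not 1>2, res = 24+4 = 28
m=1,k=3: not 1>3, res = 28+4 = 32
m=1,k=4: not 1>4, res = 32+4 = 36
m=1,k=5: not 1>5, res = 36+4 = 40
m=2,k=1: 2>1, res = 40+1 = 41
m=2,k=2: not 2>2, res = 41+4 = 45
m=2,k=3: not 2>3, res = 45+4 = 49
m=2,k=4: not 2>4, res = 49+4 = 53
m=2,k=5: not 2>5, res = 53+4 = 57
m=3,k=1: 3>1, res = 57+2 = 59
m=3,k=2: 3>2, res = 59+1 = 60
m=3,k=3: not 3>3, res = 60+4 = 64
m=3,k=4: not 3>4, res = 64+4 = 68
m=3,k=5: not 3>5, res = 68+4 = 72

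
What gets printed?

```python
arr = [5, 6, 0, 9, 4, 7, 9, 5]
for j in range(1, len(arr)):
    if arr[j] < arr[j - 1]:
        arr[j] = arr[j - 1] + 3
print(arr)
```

j=1: 6>=5, unchanged → [5, 6, 0, 9, 4, 7, 9, 5]
j=2: 0<6, arr[2] = 6+3 = 9 → [5, 6, 9, 9, 4, 7, 9, 5]
j=3: 9>=9, unchanged → [5, 6, 9, 9, 4, 7, 9, 5]
j=4: 4<9, arr[4] = 9+3 = 12 → [5, 6, 9, 9, 12, 7, 9, 5]
j=5: 7<12, arr[5] = 12+3 = 15 → [5, 6, 9, 9, 12, 15, 9, 5]
j=6: 9<15, arr[6] = 15+3 = 18 → [5, 6, 9, 9, 12, 15, 18, 5]
j=7: 5<18, arr[7] = 18+3 = 21 → [5, 6, 9, 9, 12, 15, 18, 21]

[5, 6, 9, 9, 12, 15, 18, 21]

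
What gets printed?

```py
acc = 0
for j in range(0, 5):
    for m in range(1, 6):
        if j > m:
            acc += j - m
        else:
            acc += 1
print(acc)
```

j=0,m=1: not 0>1, acc = 0+1 = 1
j=0,m=2: not 0>2, acc = 1+1 = 2
j=0,m=3: not 0>3, acc = 2+1 = 3
j=0,m=4: not 0>4, acc = 3+1 = 4
j=0,m=5: not 0>5, acc = 4+1 = 5
j=1,m=1: not 1>1, acc = 5+1 = 6
j=1,m=2: not 1>2, acc = 6+1 = 7
j=1,m=3: not 1>3, acc = 7+1 = 8
j=1,m=4: not 1>4, acc = 8+1 = 9
j=1,m=5: not 1>5, acc = 9+1 = 10
j=2,m=1: 2>1, acc = 10+1 = 11
j=2,m=2: not 2>2, acc = 11+1 = 12
j=2,m=3: not 2>3, acc = 12+1 = 13
j=2,m=4: not 2>4, acc = 13+1 = 14
j=2,m=5: not 2>5, acc = 14+1 = 15
j=3,m=1: 3>1, acc = 15+2 = 17
j=3,m=2: 3>2, acc = 17+1 = 18
j=3,m=3: not 3>3, acc = 18+1 = 19
j=3,m=4: not 3>4, acc = 19+1 = 20
j=3,m=5: not 3>5, acc = 20+1 = 21
j=4,m=1: 4>1, acc = 21+3 = 24
j=4,m=2: 4>2, acc = 24+2 = 26
j=4,m=3: 4>3, acc = 26+1 = 27
j=4,m=4: not 4>4, acc = 27+1 = 28
j=4,m=5: not 4>5, acc = 28+1 = 29

29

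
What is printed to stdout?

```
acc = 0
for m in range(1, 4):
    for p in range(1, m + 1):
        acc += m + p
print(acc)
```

m=1,p=1: acc = 0+2 = 2
m=2,p=1: acc = 2+3 = 5
m=2,p=2: acc = 5+4 = 9
m=3,p=1: acc = 9+4 = 13
m=3,p=2: acc = 13+5 = 18
m=3,p=3: acc = 18+6 = 24

24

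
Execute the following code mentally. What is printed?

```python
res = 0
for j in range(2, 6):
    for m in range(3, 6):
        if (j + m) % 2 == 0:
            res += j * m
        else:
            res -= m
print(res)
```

64

j=2,m=3: odd sum, res = 0-3 = -3
j=2,m=4: even sum, res = (-3)+8 = 5
j=2,m=5: odd sum, res = 5-5 = 0
j=3,m=3: even sum, res = 0+9 = 9
j=3,m=4: odd sum, res = 9-4 = 5
j=3,m=5: even sum, res = 5+15 = 20
j=4,m=3: odd sum, res = 20-3 = 17
j=4,m=4: even sum, res = 17+16 = 33
j=4,m=5: odd sum, res = 33-5 = 28
j=5,m=3: even sum, res = 28+15 = 43
j=5,m=4: odd sum, res = 43-4 = 39
j=5,m=5: even sum, res = 39+25 = 64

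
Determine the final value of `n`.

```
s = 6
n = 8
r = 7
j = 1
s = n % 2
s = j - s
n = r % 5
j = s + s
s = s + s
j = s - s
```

2

s = 8%2 = 0
s = 1-0 = 1
n = 7%5 = 2
j = 1+1 = 2
s = 1+1 = 2
j = 2-2 = 0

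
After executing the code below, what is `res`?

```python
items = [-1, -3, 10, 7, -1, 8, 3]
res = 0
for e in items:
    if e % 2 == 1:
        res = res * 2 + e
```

e=-1: odd, res = 0*2+(-1) = -1
e=-3: odd, res = (-1)*2+(-3) = -5
e=10: not odd
e=7: odd, res = (-5)*2+7 = -3
e=-1: odd, res = (-3)*2+(-1) = -7
e=8: not odd
e=3: odd, res = (-7)*2+3 = -11

-11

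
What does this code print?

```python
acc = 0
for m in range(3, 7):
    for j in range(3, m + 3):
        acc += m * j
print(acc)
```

m=3,j=3: acc = 0+9 = 9
m=3,j=4: acc = 9+12 = 21
m=3,j=5: acc = 21+15 = 36
m=4,j=3: acc = 36+12 = 48
m=4,j=4: acc = 48+16 = 64
m=4,j=5: acc = 64+20 = 84
m=4,j=6: acc = 84+24 = 108
m=5,j=3: acc = 108+15 = 123
m=5,j=4: acc = 123+20 = 143
m=5,j=5: acc = 143+25 = 168
m=5,j=6: acc = 168+30 = 198
m=5,j=7: acc = 198+35 = 233
m=6,j=3: acc = 233+18 = 251
m=6,j=4: acc = 251+24 = 275
m=6,j=5: acc = 275+30 = 305
m=6,j=6: acc = 305+36 = 341
m=6,j=7: acc = 341+42 = 383
m=6,j=8: acc = 383+48 = 431

431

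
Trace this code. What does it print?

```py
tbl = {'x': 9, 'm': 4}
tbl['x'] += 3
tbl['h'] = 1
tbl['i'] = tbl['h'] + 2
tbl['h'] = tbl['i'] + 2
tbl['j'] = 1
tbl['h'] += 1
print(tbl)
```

tbl['x'] = 9+3 = 12 → {'x': 12, 'm': 4}
tbl['h'] = 1 → {'x': 12, 'm': 4, 'h': 1}
tbl['i'] = tbl['h']+2 = 3 → {'x': 12, 'm': 4, 'h': 1, 'i': 3}
tbl['h'] = tbl['i']+2 = 5 → {'x': 12, 'm': 4, 'h': 5, 'i': 3}
tbl['j'] = 1 → {'x': 12, 'm': 4, 'h': 5, 'i': 3, 'j': 1}
tbl['h'] = 5+1 = 6 → {'x': 12, 'm': 4, 'h': 6, 'i': 3, 'j': 1}

{'x': 12, 'm': 4, 'h': 6, 'i': 3, 'j': 1}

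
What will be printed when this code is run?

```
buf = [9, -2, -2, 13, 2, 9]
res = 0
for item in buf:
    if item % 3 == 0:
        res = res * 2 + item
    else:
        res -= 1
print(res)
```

item=9: %3==0, res = 0*2+9 = 9
item=-2: not %3==0, res = 9-1 = 8
item=-2: not %3==0, res = 8-1 = 7
item=13: not %3==0, res = 7-1 = 6
item=2: not %3==0, res = 6-1 = 5
item=9: %3==0, res = 5*2+9 = 19

19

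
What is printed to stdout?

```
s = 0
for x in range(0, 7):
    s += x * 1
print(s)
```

21

x=0: s = 0+0*1 = 0
x=1: s = 0+1*1 = 1
x=2: s = 1+2*1 = 3
x=3: s = 3+3*1 = 6
x=4: s = 6+4*1 = 10
x=5: s = 10+5*1 = 15
x=6: s = 15+6*1 = 21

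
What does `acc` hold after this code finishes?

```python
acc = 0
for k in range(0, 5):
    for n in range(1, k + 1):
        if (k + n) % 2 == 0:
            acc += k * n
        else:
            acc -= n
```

34

k=1,n=1: even sum, acc = 0+1 = 1
k=2,n=1: odd sum, acc = 1-1 = 0
k=2,n=2: even sum, acc = 0+4 = 4
k=3,n=1: even sum, acc = 4+3 = 7
k=3,n=2: odd sum, acc = 7-2 = 5
k=3,n=3: even sum, acc = 5+9 = 14
k=4,n=1: odd sum, acc = 14-1 = 13
k=4,n=2: even sum, acc = 13+8 = 21
k=4,n=3: odd sum, acc = 21-3 = 18
k=4,n=4: even sum, acc = 18+16 = 34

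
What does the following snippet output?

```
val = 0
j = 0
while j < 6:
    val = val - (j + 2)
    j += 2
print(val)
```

j=0: val = 0-2 = -2
j=2: val = (-2)-4 = -6
j=4: val = (-6)-6 = -12

-12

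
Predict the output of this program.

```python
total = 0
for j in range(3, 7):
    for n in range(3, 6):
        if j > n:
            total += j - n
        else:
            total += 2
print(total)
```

j=3,n=3: not 3>3, total = 0+2 = 2
j=3,n=4: not 3>4, total = 2+2 = 4
j=3,n=5: not 3>5, total = 4+2 = 6
j=4,n=3: 4>3, total = 6+1 = 7
j=4,n=4: not 4>4, total = 7+2 = 9
j=4,n=5: not 4>5, total = 9+2 = 11
j=5,n=3: 5>3, total = 11+2 = 13
j=5,n=4: 5>4, total = 13+1 = 14
j=5,n=5: not 5>5, total = 14+2 = 16
j=6,n=3: 6>3, total = 16+3 = 19
j=6,n=4: 6>4, total = 19+2 = 21
j=6,n=5: 6>5, total = 21+1 = 22

22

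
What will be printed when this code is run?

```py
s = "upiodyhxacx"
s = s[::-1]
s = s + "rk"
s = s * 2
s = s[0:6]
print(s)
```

reverse → 'xcaxhydoipu'
+ 'rk' → 'xcaxhydoipurk'
repeat ×2 → 'xcaxhydoipurkxcaxhydoipurk'
slice [0:6] → 'xcaxhy'

xcaxhy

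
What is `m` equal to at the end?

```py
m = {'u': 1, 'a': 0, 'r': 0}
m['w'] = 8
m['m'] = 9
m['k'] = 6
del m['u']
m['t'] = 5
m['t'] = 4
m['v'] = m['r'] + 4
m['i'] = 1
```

{'a': 0, 'r': 0, 'w': 8, 'm': 9, 'k': 6, 't': 4, 'v': 4, 'i': 1}

m['w'] = 8 → {'u': 1, 'a': 0, 'r': 0, 'w': 8}
m['m'] = 9 → {'u': 1, 'a': 0, 'r': 0, 'w': 8, 'm': 9}
m['k'] = 6 → {'u': 1, 'a': 0, 'r': 0, 'w': 8, 'm': 9, 'k': 6}
del 'u' → {'a': 0, 'r': 0, 'w': 8, 'm': 9, 'k': 6}
m['t'] = 5 → {'a': 0, 'r': 0, 'w': 8, 'm': 9, 'k': 6, 't': 5}
m['t'] = 4 → {'a': 0, 'r': 0, 'w': 8, 'm': 9, 'k': 6, 't': 4}
m['v'] = m['r']+4 = 4 → {'a': 0, 'r': 0, 'w': 8, 'm': 9, 'k': 6, 't': 4, 'v': 4}
m['i'] = 1 → {'a': 0, 'r': 0, 'w': 8, 'm': 9, 'k': 6, 't': 4, 'v': 4, 'i': 1}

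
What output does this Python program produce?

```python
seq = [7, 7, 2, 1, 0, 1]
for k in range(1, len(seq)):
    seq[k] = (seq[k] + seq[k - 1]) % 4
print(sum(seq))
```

k=1: seq[1] = (7+7)%4 = 2 → [7, 2, 2, 1, 0, 1]
k=2: seq[2] = (2+2)%4 = 0 → [7, 2, 0, 1, 0, 1]
k=3: seq[3] = (1+0)%4 = 1 → [7, 2, 0, 1, 0, 1]
k=4: seq[4] = (0+1)%4 = 1 → [7, 2, 0, 1, 1, 1]
k=5: seq[5] = (1+1)%4 = 2 → [7, 2, 0, 1, 1, 2]
sum = 13

13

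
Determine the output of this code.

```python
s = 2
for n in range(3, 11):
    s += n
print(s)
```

n=3: s = 2+3 = 5
n=4: s = 5+4 = 9
n=5: s = 9+5 = 14
n=6: s = 14+6 = 20
n=7: s = 20+7 = 27
n=8: s = 27+8 = 35
n=9: s = 35+9 = 44
n=10: s = 44+10 = 54

54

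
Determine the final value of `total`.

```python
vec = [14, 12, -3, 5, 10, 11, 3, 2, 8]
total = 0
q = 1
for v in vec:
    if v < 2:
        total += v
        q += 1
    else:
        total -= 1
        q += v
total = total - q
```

v=14: not <2, total = 0-1 = -1; q=15
v=12: not <2, total = (-1)-1 = -2; q=27
v=-3: <2, total = (-2)+(-3) = -5; q=28
v=5: not <2, total = (-5)-1 = -6; q=33
v=10: not <2, total = (-6)-1 = -7; q=43
v=11: not <2, total = (-7)-1 = -8; q=54
v=3: not <2, total = (-8)-1 = -9; q=57
v=2: not <2, total = (-9)-1 = -10; q=59
v=8: not <2, total = (-10)-1 = -11; q=67
total-q = (-11)-67 = -78

-78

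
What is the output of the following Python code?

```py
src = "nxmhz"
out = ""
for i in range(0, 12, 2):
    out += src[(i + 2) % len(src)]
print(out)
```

i=0: add src[2]='m' → 'm'
i=2: add src[4]='z' → 'mz'
i=4: add src[1]='x' → 'mzx'
i=6: add src[3]='h' → 'mzxh'
i=8: add src[0]='n' → 'mzxhn'
i=10: add src[2]='m' → 'mzxhnm'

mzxhnm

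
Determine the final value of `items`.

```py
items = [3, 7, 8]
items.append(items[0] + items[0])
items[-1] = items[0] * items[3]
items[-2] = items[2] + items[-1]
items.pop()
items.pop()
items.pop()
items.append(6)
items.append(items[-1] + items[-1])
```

[3, 6, 12]

append items[0]+items[0] = 3+3 = 6 → [3, 7, 8, 6]
items[-1] = items[0]*items[3] = 3*6 = 18 → [3, 7, 8, 18]
items[-2] = items[2]+items[-1] = 8+18 = 26 → [3, 7, 26, 18]
pop() removes 18 → [3, 7, 26]
pop() removes 26 → [3, 7]
pop() removes 7 → [3]
append 6 → [3, 6]
append items[-1]+items[-1] = 6+6 = 12 → [3, 6, 12]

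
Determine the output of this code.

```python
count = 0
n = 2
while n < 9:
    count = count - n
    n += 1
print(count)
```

-35

n=2: count = 0-2 = -2
n=3: count = (-2)-3 = -5
n=4: count = (-5)-4 = -9
n=5: count = (-9)-5 = -14
n=6: count = (-14)-6 = -20
n=7: count = (-20)-7 = -27
n=8: count = (-27)-8 = -35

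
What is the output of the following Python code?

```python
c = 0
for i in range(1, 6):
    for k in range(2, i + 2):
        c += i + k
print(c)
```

i=1,k=2: c = 0+3 = 3
i=2,k=2: c = 3+4 = 7
i=2,k=3: c = 7+5 = 12
i=3,k=2: c = 12+5 = 17
i=3,k=3: c = 17+6 = 23
i=3,k=4: c = 23+7 = 30
i=4,k=2: c = 30+6 = 36
i=4,k=3: c = 36+7 = 43
i=4,k=4: c = 43+8 = 51
i=4,k=5: c = 51+9 = 60
i=5,k=2: c = 60+7 = 67
i=5,k=3: c = 67+8 = 75
i=5,k=4: c = 75+9 = 84
i=5,k=5: c = 84+10 = 94
i=5,k=6: c = 94+11 = 105

105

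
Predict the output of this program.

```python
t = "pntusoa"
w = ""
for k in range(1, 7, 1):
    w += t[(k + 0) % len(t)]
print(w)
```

ntusoa

k=1: add t[1]='n' → 'n'
k=2: add t[2]='t' → 'nt'
k=3: add t[3]='u' → 'ntu'
k=4: add t[4]='s' → 'ntus'
k=5: add t[5]='o' → 'ntuso'
k=6: add t[6]='a' → 'ntusoa'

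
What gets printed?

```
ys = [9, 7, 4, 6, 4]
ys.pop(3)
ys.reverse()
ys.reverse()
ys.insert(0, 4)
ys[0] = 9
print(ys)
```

[9, 9, 7, 4, 4]

pop(3) removes 6 → [9, 7, 4, 4]
reverse → [4, 4, 7, 9]
reverse → [9, 7, 4, 4]
insert 4 at 0 → [4, 9, 7, 4, 4]
ys[0] = 9 → [9, 9, 7, 4, 4]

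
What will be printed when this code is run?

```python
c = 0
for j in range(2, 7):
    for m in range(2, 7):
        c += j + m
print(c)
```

200

j=2,m=2: c = 0+4 = 4
j=2,m=3: c = 4+5 = 9
j=2,m=4: c = 9+6 = 15
j=2,m=5: c = 15+7 = 22
j=2,m=6: c = 22+8 = 30
j=3,m=2: c = 30+5 = 35
j=3,m=3: c = 35+6 = 41
j=3,m=4: c = 41+7 = 48
j=3,m=5: c = 48+8 = 56
j=3,m=6: c = 56+9 = 65
j=4,m=2: c = 65+6 = 71
j=4,m=3: c = 71+7 = 78
j=4,m=4: c = 78+8 = 86
j=4,m=5: c = 86+9 = 95
j=4,m=6: c = 95+10 = 105
j=5,m=2: c = 105+7 = 112
j=5,m=3: c = 112+8 = 120
j=5,m=4: c = 120+9 = 129
j=5,m=5: c = 129+10 = 139
j=5,m=6: c = 139+11 = 150
j=6,m=2: c = 150+8 = 158
j=6,m=3: c = 158+9 = 167
j=6,m=4: c = 167+10 = 177
j=6,m=5: c = 177+11 = 188
j=6,m=6: c = 188+12 = 200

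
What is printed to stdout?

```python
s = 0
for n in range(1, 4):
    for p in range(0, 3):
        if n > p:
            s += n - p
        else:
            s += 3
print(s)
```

n=1,p=0: 1>0, s = 0+1 = 1
n=1,p=1: not 1>1, s = 1+3 = 4
n=1,p=2: not 1>2, s = 4+3 = 7
n=2,p=0: 2>0, s = 7+2 = 9
n=2,p=1: 2>1, s = 9+1 = 10
n=2,p=2: not 2>2, s = 10+3 = 13
n=3,p=0: 3>0, s = 13+3 = 16
n=3,p=1: 3>1, s = 16+2 = 18
n=3,p=2: 3>2, s = 18+1 = 19

19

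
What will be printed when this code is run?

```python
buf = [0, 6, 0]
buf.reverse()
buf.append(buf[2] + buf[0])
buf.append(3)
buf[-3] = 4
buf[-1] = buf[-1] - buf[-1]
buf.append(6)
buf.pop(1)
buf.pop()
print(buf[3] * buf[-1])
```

0

reverse → [0, 6, 0]
append buf[2]+buf[0] = 0+0 = 0 → [0, 6, 0, 0]
append 3 → [0, 6, 0, 0, 3]
buf[-3] = 4 → [0, 6, 4, 0, 3]
buf[-1] = buf[-1]-buf[-1] = 3-3 = 0 → [0, 6, 4, 0, 0]
append 6 → [0, 6, 4, 0, 0, 6]
pop(1) removes 6 → [0, 4, 0, 0, 6]
pop() removes 6 → [0, 4, 0, 0]
buf[3]*buf[-1] = 0*0 = 0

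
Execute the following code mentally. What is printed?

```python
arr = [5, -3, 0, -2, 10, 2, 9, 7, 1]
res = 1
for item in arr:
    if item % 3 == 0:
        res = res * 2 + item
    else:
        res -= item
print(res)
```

-63

item=5: not %3==0, res = 1-5 = -4
item=-3: %3==0, res = (-4)*2+(-3) = -11
item=0: %3==0, res = (-11)*2+0 = -22
item=-2: not %3==0, res = (-22)-(-2) = -20
item=10: not %3==0, res = (-20)-10 = -30
item=2: not %3==0, res = (-30)-2 = -32
item=9: %3==0, res = (-32)*2+9 = -55
item=7: not %3==0, res = (-55)-7 = -62
item=1: not %3==0, res = (-62)-1 = -63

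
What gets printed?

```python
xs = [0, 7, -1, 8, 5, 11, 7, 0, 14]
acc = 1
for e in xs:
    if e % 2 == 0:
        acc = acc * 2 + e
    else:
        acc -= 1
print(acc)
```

e=0: even, acc = 1*2+0 = 2
e=7: not even, acc = 2-1 = 1
e=-1: not even, acc = 1-1 = 0
e=8: even, acc = 0*2+8 = 8
e=5: not even, acc = 8-1 = 7
e=11: not even, acc = 7-1 = 6
e=7: not even, acc = 6-1 = 5
e=0: even, acc = 5*2+0 = 10
e=14: even, acc = 10*2+14 = 34

34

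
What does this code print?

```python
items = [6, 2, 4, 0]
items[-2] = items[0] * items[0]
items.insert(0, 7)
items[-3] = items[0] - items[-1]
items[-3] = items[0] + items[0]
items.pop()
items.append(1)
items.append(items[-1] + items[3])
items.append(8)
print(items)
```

items[-2] = items[0]*items[0] = 6*6 = 36 → [6, 2, 36, 0]
insert 7 at 0 → [7, 6, 2, 36, 0]
items[-3] = items[0]-items[-1] = 7-0 = 7 → [7, 6, 7, 36, 0]
items[-3] = items[0]+items[0] = 7+7 = 14 → [7, 6, 14, 36, 0]
pop() removes 0 → [7, 6, 14, 36]
append 1 → [7, 6, 14, 36, 1]
append items[-1]+items[3] = 1+36 = 37 → [7, 6, 14, 36, 1, 37]
append 8 → [7, 6, 14, 36, 1, 37, 8]

[7, 6, 14, 36, 1, 37, 8]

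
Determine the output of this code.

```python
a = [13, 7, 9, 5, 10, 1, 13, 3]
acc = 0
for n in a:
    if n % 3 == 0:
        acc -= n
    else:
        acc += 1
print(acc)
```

n=13: not %3==0, acc = 0+1 = 1
n=7: not %3==0, acc = 1+1 = 2
n=9: %3==0, acc = 2-9 = -7
n=5: not %3==0, acc = (-7)+1 = -6
n=10: not %3==0, acc = (-6)+1 = -5
n=1: not %3==0, acc = (-5)+1 = -4
n=13: not %3==0, acc = (-4)+1 = -3
n=3: %3==0, acc = (-3)-3 = -6

-6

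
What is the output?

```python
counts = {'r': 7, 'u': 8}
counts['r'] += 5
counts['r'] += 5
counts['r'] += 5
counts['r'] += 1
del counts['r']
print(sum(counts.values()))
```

counts['r'] = 7+5 = 12 → {'r': 12, 'u': 8}
counts['r'] = 12+5 = 17 → {'r': 17, 'u': 8}
counts['r'] = 17+5 = 22 → {'r': 22, 'u': 8}
counts['r'] = 22+1 = 23 → {'r': 23, 'u': 8}
del 'r' → {'u': 8}
sum of values = 8

8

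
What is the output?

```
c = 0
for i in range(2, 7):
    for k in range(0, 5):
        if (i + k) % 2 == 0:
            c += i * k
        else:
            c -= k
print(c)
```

80

i=2,k=0: even sum, c = 0+0 = 0
i=2,k=1: odd sum, c = 0-1 = -1
i=2,k=2: even sum, c = (-1)+4 = 3
i=2,k=3: odd sum, c = 3-3 = 0
i=2,k=4: even sum, c = 0+8 = 8
i=3,k=0: odd sum, c = 8-0 = 8
i=3,k=1: even sum, c = 8+3 = 11
i=3,k=2: odd sum, c = 11-2 = 9
i=3,k=3: even sum, c = 9+9 = 18
i=3,k=4: odd sum, c = 18-4 = 14
i=4,k=0: even sum, c = 14+0 = 14
i=4,k=1: odd sum, c = 14-1 = 13
i=4,k=2: even sum, c = 13+8 = 21
i=4,k=3: odd sum, c = 21-3 = 18
i=4,k=4: even sum, c = 18+16 = 34
i=5,k=0: odd sum, c = 34-0 = 34
i=5,k=1: even sum, c = 34+5 = 39
i=5,k=2: odd sum, c = 39-2 = 37
i=5,k=3: even sum, c = 37+15 = 52
i=5,k=4: odd sum, c = 52-4 = 48
i=6,k=0: even sum, c = 48+0 = 48
i=6,k=1: odd sum, c = 48-1 = 47
i=6,k=2: even sum, c = 47+12 = 59
i=6,k=3: odd sum, c = 59-3 = 56
i=6,k=4: even sum, c = 56+24 = 80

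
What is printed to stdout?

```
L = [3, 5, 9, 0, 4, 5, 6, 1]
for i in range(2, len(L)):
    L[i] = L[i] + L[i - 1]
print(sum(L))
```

i=2: L[2] = 9+5 = 14 → [3, 5, 14, 0, 4, 5, 6, 1]
i=3: L[3] = 0+14 = 14 → [3, 5, 14, 14, 4, 5, 6, 1]
i=4: L[4] = 4+14 = 18 → [3, 5, 14, 14, 18, 5, 6, 1]
i=5: L[5] = 5+18 = 23 → [3, 5, 14, 14, 18, 23, 6, 1]
i=6: L[6] = 6+23 = 29 → [3, 5, 14, 14, 18, 23, 29, 1]
i=7: L[7] = 1+29 = 30 → [3, 5, 14, 14, 18, 23, 29, 30]
sum = 136

136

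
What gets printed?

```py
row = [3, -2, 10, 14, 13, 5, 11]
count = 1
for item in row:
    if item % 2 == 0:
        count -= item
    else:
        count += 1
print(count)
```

-17

item=3: not even, count = 1+1 = 2
item=-2: even, count = 2-(-2) = 4
item=10: even, count = 4-10 = -6
item=14: even, count = (-6)-14 = -20
item=13: not even, count = (-20)+1 = -19
item=5: not even, count = (-19)+1 = -18
item=11: not even, count = (-18)+1 = -17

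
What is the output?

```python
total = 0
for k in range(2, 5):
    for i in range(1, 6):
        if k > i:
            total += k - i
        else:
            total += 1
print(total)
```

19

k=2,i=1: 2>1, total = 0+1 = 1
k=2,i=2: not 2>2, total = 1+1 = 2
k=2,i=3: not 2>3, total = 2+1 = 3
k=2,i=4: not 2>4, total = 3+1 = 4
k=2,i=5: not 2>5, total = 4+1 = 5
k=3,i=1: 3>1, total = 5+2 = 7
k=3,i=2: 3>2, total = 7+1 = 8
k=3,i=3: not 3>3, total = 8+1 = 9
k=3,i=4: not 3>4, total = 9+1 = 10
k=3,i=5: not 3>5, total = 10+1 = 11
k=4,i=1: 4>1, total = 11+3 = 14
k=4,i=2: 4>2, total = 14+2 = 16
k=4,i=3: 4>3, total = 16+1 = 17
k=4,i=4: not 4>4, total = 17+1 = 18
k=4,i=5: not 4>5, total = 18+1 = 19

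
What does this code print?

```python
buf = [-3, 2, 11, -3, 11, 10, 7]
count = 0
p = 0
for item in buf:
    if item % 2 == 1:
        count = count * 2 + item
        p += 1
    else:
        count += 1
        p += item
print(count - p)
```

58

item=-3: odd, count = 0*2+(-3) = -3; p=1
item=2: not odd, count = (-3)+1 = -2; p=3
item=11: odd, count = (-2)*2+11 = 7; p=4
item=-3: odd, count = 7*2+(-3) = 11; p=5
item=11: odd, count = 11*2+11 = 33; p=6
item=10: not odd, count = 33+1 = 34; p=16
item=7: odd, count = 34*2+7 = 75; p=17
count-p = 75-17 = 58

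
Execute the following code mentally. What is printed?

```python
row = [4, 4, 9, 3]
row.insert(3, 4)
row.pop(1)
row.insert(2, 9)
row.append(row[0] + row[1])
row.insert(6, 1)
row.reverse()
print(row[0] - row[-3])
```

insert 4 at 3 → [4, 4, 9, 4, 3]
pop(1) removes 4 → [4, 9, 4, 3]
insert 9 at 2 → [4, 9, 9, 4, 3]
append row[0]+row[1] = 4+9 = 13 → [4, 9, 9, 4, 3, 13]
insert 1 at 6 → [4, 9, 9, 4, 3, 13, 1]
reverse → [1, 13, 3, 4, 9, 9, 4]
row[0]-row[-3] = 1-9 = -8

-8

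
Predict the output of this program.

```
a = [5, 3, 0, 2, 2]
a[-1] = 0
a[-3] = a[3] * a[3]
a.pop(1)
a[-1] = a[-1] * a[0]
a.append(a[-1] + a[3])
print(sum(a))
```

11

a[-1] = 0 → [5, 3, 0, 2, 0]
a[-3] = a[3]*a[3] = 2*2 = 4 → [5, 3, 4, 2, 0]
pop(1) removes 3 → [5, 4, 2, 0]
a[-1] = a[-1]*a[0] = 0*5 = 0 → [5, 4, 2, 0]
append a[-1]+a[3] = 0+0 = 0 → [5, 4, 2, 0, 0]
sum = 11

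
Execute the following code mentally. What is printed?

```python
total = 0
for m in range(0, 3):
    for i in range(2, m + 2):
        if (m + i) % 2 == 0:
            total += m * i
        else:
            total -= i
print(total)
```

-1

m=1,i=2: odd sum, total = 0-2 = -2
m=2,i=2: even sum, total = (-2)+4 = 2
m=2,i=3: odd sum, total = 2-3 = -1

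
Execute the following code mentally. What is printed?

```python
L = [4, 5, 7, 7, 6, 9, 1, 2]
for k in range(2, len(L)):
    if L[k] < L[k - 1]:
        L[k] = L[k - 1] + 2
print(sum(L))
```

65

k=2: 7>=5, unchanged → [4, 5, 7, 7, 6, 9, 1, 2]
k=3: 7>=7, unchanged → [4, 5, 7, 7, 6, 9, 1, 2]
k=4: 6<7, L[4] = 7+2 = 9 → [4, 5, 7, 7, 9, 9, 1, 2]
k=5: 9>=9, unchanged → [4, 5, 7, 7, 9, 9, 1, 2]
k=6: 1<9, L[6] = 9+2 = 11 → [4, 5, 7, 7, 9, 9, 11, 2]
k=7: 2<11, L[7] = 11+2 = 13 → [4, 5, 7, 7, 9, 9, 11, 13]
sum = 65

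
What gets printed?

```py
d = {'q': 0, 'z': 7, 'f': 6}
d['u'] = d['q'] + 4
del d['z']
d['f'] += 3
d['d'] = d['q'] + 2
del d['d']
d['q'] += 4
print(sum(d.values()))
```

d['u'] = d['q']+4 = 4 → {'q': 0, 'z': 7, 'f': 6, 'u': 4}
del 'z' → {'q': 0, 'f': 6, 'u': 4}
d['f'] = 6+3 = 9 → {'q': 0, 'f': 9, 'u': 4}
d['d'] = d['q']+2 = 2 → {'q': 0, 'f': 9, 'u': 4, 'd': 2}
del 'd' → {'q': 0, 'f': 9, 'u': 4}
d['q'] = 0+4 = 4 → {'q': 4, 'f': 9, 'u': 4}
sum of values = 17

17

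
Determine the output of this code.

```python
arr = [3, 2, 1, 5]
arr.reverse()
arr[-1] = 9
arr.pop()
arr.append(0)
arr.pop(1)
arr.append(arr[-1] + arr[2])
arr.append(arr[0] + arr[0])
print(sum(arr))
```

reverse → [5, 1, 2, 3]
arr[-1] = 9 → [5, 1, 2, 9]
pop() removes 9 → [5, 1, 2]
append 0 → [5, 1, 2, 0]
pop(1) removes 1 → [5, 2, 0]
append arr[-1]+arr[2] = 0+0 = 0 → [5, 2, 0, 0]
append arr[0]+arr[0] = 5+5 = 10 → [5, 2, 0, 0, 10]
sum = 17

17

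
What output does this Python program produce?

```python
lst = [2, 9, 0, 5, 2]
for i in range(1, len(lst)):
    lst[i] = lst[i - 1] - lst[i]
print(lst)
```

[2, -7, -7, -12, -14]

i=1: lst[1] = 2-9 = -7 → [2, -7, 0, 5, 2]
i=2: lst[2] = (-7)-0 = -7 → [2, -7, -7, 5, 2]
i=3: lst[3] = (-7)-5 = -12 → [2, -7, -7, -12, 2]
i=4: lst[4] = (-12)-2 = -14 → [2, -7, -7, -12, -14]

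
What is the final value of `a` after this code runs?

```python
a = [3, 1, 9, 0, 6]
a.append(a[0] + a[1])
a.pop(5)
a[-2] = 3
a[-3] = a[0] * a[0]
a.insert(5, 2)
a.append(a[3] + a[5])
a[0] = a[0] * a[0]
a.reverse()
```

[5, 2, 6, 3, 9, 1, 9]

append a[0]+a[1] = 3+1 = 4 → [3, 1, 9, 0, 6, 4]
pop(5) removes 4 → [3, 1, 9, 0, 6]
a[-2] = 3 → [3, 1, 9, 3, 6]
a[-3] = a[0]*a[0] = 3*3 = 9 → [3, 1, 9, 3, 6]
insert 2 at 5 → [3, 1, 9, 3, 6, 2]
append a[3]+a[5] = 3+2 = 5 → [3, 1, 9, 3, 6, 2, 5]
a[0] = a[0]*a[0] = 3*3 = 9 → [9, 1, 9, 3, 6, 2, 5]
reverse → [5, 2, 6, 3, 9, 1, 9]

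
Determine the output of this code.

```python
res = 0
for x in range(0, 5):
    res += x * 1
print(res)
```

10

x=0: res = 0+0*1 = 0
x=1: res = 0+1*1 = 1
x=2: res = 1+2*1 = 3
x=3: res = 3+3*1 = 6
x=4: res = 6+4*1 = 10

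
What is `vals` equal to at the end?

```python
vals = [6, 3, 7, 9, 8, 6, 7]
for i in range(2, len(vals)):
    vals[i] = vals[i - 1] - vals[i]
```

[6, 3, -4, -13, -21, -27, -34]

i=2: vals[2] = 3-7 = -4 → [6, 3, -4, 9, 8, 6, 7]
i=3: vals[3] = (-4)-9 = -13 → [6, 3, -4, -13, 8, 6, 7]
i=4: vals[4] = (-13)-8 = -21 → [6, 3, -4, -13, -21, 6, 7]
i=5: vals[5] = (-21)-6 = -27 → [6, 3, -4, -13, -21, -27, 7]
i=6: vals[6] = (-27)-7 = -34 → [6, 3, -4, -13, -21, -27, -34]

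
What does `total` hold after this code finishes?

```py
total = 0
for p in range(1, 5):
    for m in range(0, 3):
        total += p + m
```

p=1,m=0: total = 0+1 = 1
p=1,m=1: total = 1+2 = 3
p=1,m=2: total = 3+3 = 6
p=2,m=0: total = 6+2 = 8
p=2,m=1: total = 8+3 = 11
p=2,m=2: total = 11+4 = 15
p=3,m=0: total = 15+3 = 18
p=3,m=1: total = 18+4 = 22
p=3,m=2: total = 22+5 = 27
p=4,m=0: total = 27+4 = 31
p=4,m=1: total = 31+5 = 36
p=4,m=2: total = 36+6 = 42

42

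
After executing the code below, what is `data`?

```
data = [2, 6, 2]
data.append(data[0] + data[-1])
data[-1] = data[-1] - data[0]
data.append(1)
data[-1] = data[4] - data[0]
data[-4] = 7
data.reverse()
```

append data[0]+data[-1] = 2+2 = 4 → [2, 6, 2, 4]
data[-1] = data[-1]-data[0] = 4-2 = 2 → [2, 6, 2, 2]
append 1 → [2, 6, 2, 2, 1]
data[-1] = data[4]-data[0] = 1-2 = -1 → [2, 6, 2, 2, -1]
data[-4] = 7 → [2, 7, 2, 2, -1]
reverse → [-1, 2, 2, 7, 2]

[-1, 2, 2, 7, 2]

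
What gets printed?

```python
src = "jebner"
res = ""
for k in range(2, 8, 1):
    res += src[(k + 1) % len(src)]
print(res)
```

k=2: add src[3]='n' → 'n'
k=3: add src[4]='e' → 'ne'
k=4: add src[5]='r' → 'ner'
k=5: add src[0]='j' → 'nerj'
k=6: add src[1]='e' → 'nerje'
k=7: add src[2]='b' → 'nerjeb'

nerjeb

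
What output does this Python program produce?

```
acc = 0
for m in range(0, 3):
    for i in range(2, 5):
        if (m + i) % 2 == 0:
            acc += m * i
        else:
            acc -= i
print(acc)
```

3

m=0,i=2: even sum, acc = 0+0 = 0
m=0,i=3: odd sum, acc = 0-3 = -3
m=0,i=4: even sum, acc = (-3)+0 = -3
m=1,i=2: odd sum, acc = (-3)-2 = -5
m=1,i=3: even sum, acc = (-5)+3 = -2
m=1,i=4: odd sum, acc = (-2)-4 = -6
m=2,i=2: even sum, acc = (-6)+4 = -2
m=2,i=3: odd sum, acc = (-2)-3 = -5
m=2,i=4: even sum, acc = (-5)+8 = 3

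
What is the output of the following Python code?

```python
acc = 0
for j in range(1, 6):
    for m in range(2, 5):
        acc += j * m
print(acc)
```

j=1,m=2: acc = 0+2 = 2
j=1,m=3: acc = 2+3 = 5
j=1,m=4: acc = 5+4 = 9
j=2,m=2: acc = 9+4 = 13
j=2,m=3: acc = 13+6 = 19
j=2,m=4: acc = 19+8 = 27
j=3,m=2: acc = 27+6 = 33
j=3,m=3: acc = 33+9 = 42
j=3,m=4: acc = 42+12 = 54
j=4,m=2: acc = 54+8 = 62
j=4,m=3: acc = 62+12 = 74
j=4,m=4: acc = 74+16 = 90
j=5,m=2: acc = 90+10 = 100
j=5,m=3: acc = 100+15 = 115
j=5,m=4: acc = 115+20 = 135

135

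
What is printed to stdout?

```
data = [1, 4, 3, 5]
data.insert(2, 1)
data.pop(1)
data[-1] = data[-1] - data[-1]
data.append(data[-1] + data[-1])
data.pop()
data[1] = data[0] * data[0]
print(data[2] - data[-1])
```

insert 1 at 2 → [1, 4, 1, 3, 5]
pop(1) removes 4 → [1, 1, 3, 5]
data[-1] = data[-1]-data[-1] = 5-5 = 0 → [1, 1, 3, 0]
append data[-1]+data[-1] = 0+0 = 0 → [1, 1, 3, 0, 0]
pop() removes 0 → [1, 1, 3, 0]
data[1] = data[0]*data[0] = 1*1 = 1 → [1, 1, 3, 0]
data[2]-data[-1] = 3-0 = 3

3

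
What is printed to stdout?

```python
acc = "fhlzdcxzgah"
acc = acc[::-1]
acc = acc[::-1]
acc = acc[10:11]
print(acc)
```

h

reverse → 'hagzxcdzlhf'
reverse → 'fhlzdcxzgah'
slice [10:11] → 'h'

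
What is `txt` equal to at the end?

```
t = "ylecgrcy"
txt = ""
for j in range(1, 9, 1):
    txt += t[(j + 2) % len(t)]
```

j=1: add t[3]='c' → 'c'
j=2: add t[4]='g' → 'cg'
j=3: add t[5]='r' → 'cgr'
j=4: add t[6]='c' → 'cgrc'
j=5: add t[7]='y' → 'cgrcy'
j=6: add t[0]='y' → 'cgrcyy'
j=7: add t[1]='l' → 'cgrcyyl'
j=8: add t[2]='e' → 'cgrcyyle'

'cgrcyyle'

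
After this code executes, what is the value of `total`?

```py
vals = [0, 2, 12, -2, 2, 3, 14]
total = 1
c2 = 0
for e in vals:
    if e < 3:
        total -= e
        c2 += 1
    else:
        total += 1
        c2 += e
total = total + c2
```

35

e=0: <3, total = 1-0 = 1; c2=1
e=2: <3, total = 1-2 = -1; c2=2
e=12: not <3, total = (-1)+1 = 0; c2=14
e=-2: <3, total = 0-(-2) = 2; c2=15
e=2: <3, total = 2-2 = 0; c2=16
e=3: not <3, total = 0+1 = 1; c2=19
e=14: not <3, total = 1+1 = 2; c2=33
total+c2 = 2+33 = 35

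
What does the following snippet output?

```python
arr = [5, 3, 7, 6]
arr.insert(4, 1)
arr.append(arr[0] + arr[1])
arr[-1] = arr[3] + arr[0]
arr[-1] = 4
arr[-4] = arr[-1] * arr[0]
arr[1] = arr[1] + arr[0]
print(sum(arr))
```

insert 1 at 4 → [5, 3, 7, 6, 1]
append arr[0]+arr[1] = 5+3 = 8 → [5, 3, 7, 6, 1, 8]
arr[-1] = arr[3]+arr[0] = 6+5 = 11 → [5, 3, 7, 6, 1, 11]
arr[-1] = 4 → [5, 3, 7, 6, 1, 4]
arr[-4] = arr[-1]*arr[0] = 4*5 = 20 → [5, 3, 20, 6, 1, 4]
arr[1] = arr[1]+arr[0] = 3+5 = 8 → [5, 8, 20, 6, 1, 4]
sum = 44

44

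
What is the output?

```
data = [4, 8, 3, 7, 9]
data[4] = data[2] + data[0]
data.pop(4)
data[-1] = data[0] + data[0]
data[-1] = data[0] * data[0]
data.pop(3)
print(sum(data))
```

data[4] = data[2]+data[0] = 3+4 = 7 → [4, 8, 3, 7, 7]
pop(4) removes 7 → [4, 8, 3, 7]
data[-1] = data[0]+data[0] = 4+4 = 8 → [4, 8, 3, 8]
data[-1] = data[0]*data[0] = 4*4 = 16 → [4, 8, 3, 16]
pop(3) removes 16 → [4, 8, 3]
sum = 15

15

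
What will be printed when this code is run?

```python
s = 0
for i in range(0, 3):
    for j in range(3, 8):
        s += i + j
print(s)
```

90

i=0,j=3: s = 0+3 = 3
i=0,j=4: s = 3+4 = 7
i=0,j=5: s = 7+5 = 12
i=0,j=6: s = 12+6 = 18
i=0,j=7: s = 18+7 = 25
i=1,j=3: s = 25+4 = 29
i=1,j=4: s = 29+5 = 34
i=1,j=5: s = 34+6 = 40
i=1,j=6: s = 40+7 = 47
i=1,j=7: s = 47+8 = 55
i=2,j=3: s = 55+5 = 60
i=2,j=4: s = 60+6 = 66
i=2,j=5: s = 66+7 = 73
i=2,j=6: s = 73+8 = 81
i=2,j=7: s = 81+9 = 90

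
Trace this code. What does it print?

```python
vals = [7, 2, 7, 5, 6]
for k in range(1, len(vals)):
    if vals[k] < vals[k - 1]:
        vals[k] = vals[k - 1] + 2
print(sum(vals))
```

55

k=1: 2<7, vals[1] = 7+2 = 9 → [7, 9, 7, 5, 6]
k=2: 7<9, vals[2] = 9+2 = 11 → [7, 9, 11, 5, 6]
k=3: 5<11, vals[3] = 11+2 = 13 → [7, 9, 11, 13, 6]
k=4: 6<13, vals[4] = 13+2 = 15 → [7, 9, 11, 13, 15]
sum = 55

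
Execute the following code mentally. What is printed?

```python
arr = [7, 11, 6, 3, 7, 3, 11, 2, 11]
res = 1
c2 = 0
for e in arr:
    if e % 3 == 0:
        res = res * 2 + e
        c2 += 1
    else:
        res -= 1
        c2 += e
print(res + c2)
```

72

e=7: not %3==0, res = 1-1 = 0; c2=7
e=11: not %3==0, res = 0-1 = -1; c2=18
e=6: %3==0, res = (-1)*2+6 = 4; c2=19
e=3: %3==0, res = 4*2+3 = 11; c2=20
e=7: not %3==0, res = 11-1 = 10; c2=27
e=3: %3==0, res = 10*2+3 = 23; c2=28
e=11: not %3==0, res = 23-1 = 22; c2=39
e=2: not %3==0, res = 22-1 = 21; c2=41
e=11: not %3==0, res = 21-1 = 20; c2=52
res+c2 = 20+52 = 72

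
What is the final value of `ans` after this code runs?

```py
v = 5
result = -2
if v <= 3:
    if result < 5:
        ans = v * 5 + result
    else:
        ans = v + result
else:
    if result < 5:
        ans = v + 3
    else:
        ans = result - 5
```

8

v=5, result=-2
v <= 3 is False; result < 5 is True
→ ans = v + 3 = 8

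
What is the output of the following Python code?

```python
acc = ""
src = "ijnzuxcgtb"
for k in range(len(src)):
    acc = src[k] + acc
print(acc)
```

k=0: prepend 'i' → 'i'
k=1: prepend 'j' → 'ji'
k=2: prepend 'n' → 'nji'
k=3: prepend 'z' → 'znji'
k=4: prepend 'u' → 'uznji'
k=5: prepend 'x' → 'xuznji'
k=6: prepend 'c' → 'cxuznji'
k=7: prepend 'g' → 'gcxuznji'
k=8: prepend 't' → 'tgcxuznji'
k=9: prepend 'b' → 'btgcxuznji'

btgcxuznji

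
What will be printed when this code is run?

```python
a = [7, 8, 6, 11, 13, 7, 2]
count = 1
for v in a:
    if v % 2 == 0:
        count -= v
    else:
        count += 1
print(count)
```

v=7: not even, count = 1+1 = 2
v=8: even, count = 2-8 = -6
v=6: even, count = (-6)-6 = -12
v=11: not even, count = (-12)+1 = -11
v=13: not even, count = (-11)+1 = -10
v=7: not even, count = (-10)+1 = -9
v=2: even, count = (-9)-2 = -11

-11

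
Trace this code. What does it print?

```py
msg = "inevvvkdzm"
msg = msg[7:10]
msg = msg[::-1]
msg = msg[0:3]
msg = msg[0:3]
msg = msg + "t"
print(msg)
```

slice [7:10] → 'dzm'
reverse → 'mzd'
slice [0:3] → 'mzd'
slice [0:3] → 'mzd'
+ 't' → 'mzdt'

mzdt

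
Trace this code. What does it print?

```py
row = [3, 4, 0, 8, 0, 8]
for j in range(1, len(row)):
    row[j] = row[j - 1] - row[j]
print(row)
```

j=1: row[1] = 3-4 = -1 → [3, -1, 0, 8, 0, 8]
j=2: row[2] = (-1)-0 = -1 → [3, -1, -1, 8, 0, 8]
j=3: row[3] = (-1)-8 = -9 → [3, -1, -1, -9, 0, 8]
j=4: row[4] = (-9)-0 = -9 → [3, -1, -1, -9, -9, 8]
j=5: row[5] = (-9)-8 = -17 → [3, -1, -1, -9, -9, -17]

[3, -1, -1, -9, -9, -17]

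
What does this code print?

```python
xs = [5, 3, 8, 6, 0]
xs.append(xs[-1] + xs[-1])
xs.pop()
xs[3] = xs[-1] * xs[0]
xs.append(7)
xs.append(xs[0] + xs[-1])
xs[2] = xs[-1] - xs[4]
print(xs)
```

[5, 3, 12, 0, 0, 7, 12]

append xs[-1]+xs[-1] = 0+0 = 0 → [5, 3, 8, 6, 0, 0]
pop() removes 0 → [5, 3, 8, 6, 0]
xs[3] = xs[-1]*xs[0] = 0*5 = 0 → [5, 3, 8, 0, 0]
append 7 → [5, 3, 8, 0, 0, 7]
append xs[0]+xs[-1] = 5+7 = 12 → [5, 3, 8, 0, 0, 7, 12]
xs[2] = xs[-1]-xs[4] = 12-0 = 12 → [5, 3, 12, 0, 0, 7, 12]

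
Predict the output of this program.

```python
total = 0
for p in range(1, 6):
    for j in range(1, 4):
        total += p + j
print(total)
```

75

p=1,j=1: total = 0+2 = 2
p=1,j=2: total = 2+3 = 5
p=1,j=3: total = 5+4 = 9
p=2,j=1: total = 9+3 = 12
p=2,j=2: total = 12+4 = 16
p=2,j=3: total = 16+5 = 21
p=3,j=1: total = 21+4 = 25
p=3,j=2: total = 25+5 = 30
p=3,j=3: total = 30+6 = 36
p=4,j=1: total = 36+5 = 41
p=4,j=2: total = 41+6 = 47
p=4,j=3: total = 47+7 = 54
p=5,j=1: total = 54+6 = 60
p=5,j=2: total = 60+7 = 67
p=5,j=3: total = 67+8 = 75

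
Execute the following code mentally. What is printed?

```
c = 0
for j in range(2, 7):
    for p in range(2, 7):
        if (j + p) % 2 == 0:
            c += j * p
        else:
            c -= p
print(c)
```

160

j=2,p=2: even sum, c = 0+4 = 4
j=2,p=3: odd sum, c = 4-3 = 1
j=2,p=4: even sum, c = 1+8 = 9
j=2,p=5: odd sum, c = 9-5 = 4
j=2,p=6: even sum, c = 4+12 = 16
j=3,p=2: odd sum, c = 16-2 = 14
j=3,p=3: even sum, c = 14+9 = 23
j=3,p=4: odd sum, c = 23-4 = 19
j=3,p=5: even sum, c = 19+15 = 34
j=3,p=6: odd sum, c = 34-6 = 28
j=4,p=2: even sum, c = 28+8 = 36
j=4,p=3: odd sum, c = 36-3 = 33
j=4,p=4: even sum, c = 33+16 = 49
j=4,p=5: odd sum, c = 49-5 = 44
j=4,p=6: even sum, c = 44+24 = 68
j=5,p=2: odd sum, c = 68-2 = 66
j=5,p=3: even sum, c = 66+15 = 81
j=5,p=4: odd sum, c = 81-4 = 77
j=5,p=5: even sum, c = 77+25 = 102
j=5,p=6: odd sum, c = 102-6 = 96
j=6,p=2: even sum, c = 96+12 = 108
j=6,p=3: odd sum, c = 108-3 = 105
j=6,p=4: even sum, c = 105+24 = 129
j=6,p=5: odd sum, c = 129-5 = 124
j=6,p=6: even sum, c = 124+36 = 160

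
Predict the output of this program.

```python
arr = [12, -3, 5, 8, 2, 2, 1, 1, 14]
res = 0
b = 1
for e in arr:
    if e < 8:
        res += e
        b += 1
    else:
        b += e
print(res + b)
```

e=12: not <8; b=13
e=-3: <8, res = 0+(-3) = -3; b=14
e=5: <8, res = (-3)+5 = 2; b=15
e=8: not <8; b=23
e=2: <8, res = 2+2 = 4; b=24
e=2: <8, res = 4+2 = 6; b=25
e=1: <8, res = 6+1 = 7; b=26
e=1: <8, res = 7+1 = 8; b=27
e=14: not <8; b=41
res+b = 8+41 = 49

49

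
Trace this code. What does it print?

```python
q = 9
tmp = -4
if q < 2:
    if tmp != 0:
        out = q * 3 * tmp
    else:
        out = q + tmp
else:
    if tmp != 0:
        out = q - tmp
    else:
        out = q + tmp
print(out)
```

13

q=9, tmp=-4
q < 2 is False; tmp != 0 is True
→ out = q - tmp = 13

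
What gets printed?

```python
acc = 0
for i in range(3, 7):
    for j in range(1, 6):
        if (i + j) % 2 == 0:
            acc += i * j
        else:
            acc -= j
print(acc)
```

102

i=3,j=1: even sum, acc = 0+3 = 3
i=3,j=2: odd sum, acc = 3-2 = 1
i=3,j=3: even sum, acc = 1+9 = 10
i=3,j=4: odd sum, acc = 10-4 = 6
i=3,j=5: even sum, acc = 6+15 = 21
i=4,j=1: odd sum, acc = 21-1 = 20
i=4,j=2: even sum, acc = 20+8 = 28
i=4,j=3: odd sum, acc = 28-3 = 25
i=4,j=4: even sum, acc = 25+16 = 41
i=4,j=5: odd sum, acc = 41-5 = 36
i=5,j=1: even sum, acc = 36+5 = 41
i=5,j=2: odd sum, acc = 41-2 = 39
i=5,j=3: even sum, acc = 39+15 = 54
i=5,j=4: odd sum, acc = 54-4 = 50
i=5,j=5: even sum, acc = 50+25 = 75
i=6,j=1: odd sum, acc = 75-1 = 74
i=6,j=2: even sum, acc = 74+12 = 86
i=6,j=3: odd sum, acc = 86-3 = 83
i=6,j=4: even sum, acc = 83+24 = 107
i=6,j=5: odd sum, acc = 107-5 = 102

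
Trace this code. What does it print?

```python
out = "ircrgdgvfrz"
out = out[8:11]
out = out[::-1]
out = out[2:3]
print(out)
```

slice [8:11] → 'frz'
reverse → 'zrf'
slice [2:3] → 'f'

f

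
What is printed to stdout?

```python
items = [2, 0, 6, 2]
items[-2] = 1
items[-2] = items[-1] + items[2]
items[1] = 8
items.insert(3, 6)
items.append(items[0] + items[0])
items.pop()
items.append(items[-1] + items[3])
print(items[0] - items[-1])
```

items[-2] = 1 → [2, 0, 1, 2]
items[-2] = items[-1]+items[2] = 2+1 = 3 → [2, 0, 3, 2]
items[1] = 8 → [2, 8, 3, 2]
insert 6 at 3 → [2, 8, 3, 6, 2]
append items[0]+items[0] = 2+2 = 4 → [2, 8, 3, 6, 2, 4]
pop() removes 4 → [2, 8, 3, 6, 2]
append items[-1]+items[3] = 2+6 = 8 → [2, 8, 3, 6, 2, 8]
items[0]-items[-1] = 2-8 = -6

-6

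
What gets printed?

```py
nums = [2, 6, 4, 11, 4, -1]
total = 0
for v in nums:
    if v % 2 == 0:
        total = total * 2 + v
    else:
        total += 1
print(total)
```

v=2: even, total = 0*2+2 = 2
v=6: even, total = 2*2+6 = 10
v=4: even, total = 10*2+4 = 24
v=11: not even, total = 24+1 = 25
v=4: even, total = 25*2+4 = 54
v=-1: not even, total = 54+1 = 55

55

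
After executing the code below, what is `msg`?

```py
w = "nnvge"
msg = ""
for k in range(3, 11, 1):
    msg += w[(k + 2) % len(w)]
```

k=3: add w[0]='n' → 'n'
k=4: add w[1]='n' → 'nn'
k=5: add w[2]='v' → 'nnv'
k=6: add w[3]='g' → 'nnvg'
k=7: add w[4]='e' → 'nnvge'
k=8: add w[0]='n' → 'nnvgen'
k=9: add w[1]='n' → 'nnvgenn'
k=10: add w[2]='v' → 'nnvgennv'

'nnvgennv'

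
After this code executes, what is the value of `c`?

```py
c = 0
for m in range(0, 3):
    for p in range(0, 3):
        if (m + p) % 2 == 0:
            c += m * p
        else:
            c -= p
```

m=0,p=0: even sum, c = 0+0 = 0
m=0,p=1: odd sum, c = 0-1 = -1
m=0,p=2: even sum, c = (-1)+0 = -1
m=1,p=0: odd sum, c = (-1)-0 = -1
m=1,p=1: even sum, c = (-1)+1 = 0
m=1,p=2: odd sum, c = 0-2 = -2
m=2,p=0: even sum, c = (-2)+0 = -2
m=2,p=1: odd sum, c = (-2)-1 = -3
m=2,p=2: even sum, c = (-3)+4 = 1

1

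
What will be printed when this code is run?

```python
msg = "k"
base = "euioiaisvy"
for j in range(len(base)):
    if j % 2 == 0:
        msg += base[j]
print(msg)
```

j=0: add 'e' → 'ke'
j=1: skip
j=2: add 'i' → 'kei'
j=3: skip
j=4: add 'i' → 'keii'
j=5: skip
j=6: add 'i' → 'keiii'
j=7: skip
j=8: add 'v' → 'keiiiv'
j=9: skip

keiiiv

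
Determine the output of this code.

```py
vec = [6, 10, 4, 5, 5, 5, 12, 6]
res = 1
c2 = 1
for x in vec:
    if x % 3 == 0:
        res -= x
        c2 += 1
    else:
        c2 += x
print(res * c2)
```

x=6: %3==0, res = 1-6 = -5; c2=2
x=10: not %3==0; c2=12
x=4: not %3==0; c2=16
x=5: not %3==0; c2=21
x=5: not %3==0; c2=26
x=5: not %3==0; c2=31
x=12: %3==0, res = (-5)-12 = -17; c2=32
x=6: %3==0, res = (-17)-6 = -23; c2=33
res*c2 = (-23)*33 = -759

-759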